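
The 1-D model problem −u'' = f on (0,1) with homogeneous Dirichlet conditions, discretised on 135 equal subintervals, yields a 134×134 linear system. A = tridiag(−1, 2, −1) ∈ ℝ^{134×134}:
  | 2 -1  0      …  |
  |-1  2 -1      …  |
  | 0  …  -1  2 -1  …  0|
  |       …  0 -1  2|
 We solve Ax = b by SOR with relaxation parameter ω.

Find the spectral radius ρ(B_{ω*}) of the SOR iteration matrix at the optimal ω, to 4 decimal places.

ρ_SOR = 0.9545

With n=134, ρ(Jacobi) = cos(π/135) = 0.9997.
√(1−ρ_J²) = |sin(π/135)| = 0.02327
Young: ω* = 2/(1+√(1−ρ_J²)) = 2/(1+0.02327) = 2/1.02327 = 1.9545.
ρ_SOR = ω* − 1 = 1.9545 − 1 = 0.9545.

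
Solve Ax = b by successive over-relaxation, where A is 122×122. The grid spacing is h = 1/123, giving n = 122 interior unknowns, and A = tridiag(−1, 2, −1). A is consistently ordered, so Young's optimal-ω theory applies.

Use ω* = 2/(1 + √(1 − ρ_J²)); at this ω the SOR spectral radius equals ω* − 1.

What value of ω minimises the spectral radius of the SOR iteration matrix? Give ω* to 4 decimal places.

ω* = 1.9502

B_J for the 122×122 system has eigenvalues cos(kπ/123); ρ_J = cos(π/123) = 0.9997.
√(1−ρ_J²) simplifies to sin(π/123) = 0.02554.
ω* = 2/(1+0.02554) = 1.9502
At ω = 1.9502 every |λ(B_ω)| = ω−1, so ρ_SOR = 0.9502.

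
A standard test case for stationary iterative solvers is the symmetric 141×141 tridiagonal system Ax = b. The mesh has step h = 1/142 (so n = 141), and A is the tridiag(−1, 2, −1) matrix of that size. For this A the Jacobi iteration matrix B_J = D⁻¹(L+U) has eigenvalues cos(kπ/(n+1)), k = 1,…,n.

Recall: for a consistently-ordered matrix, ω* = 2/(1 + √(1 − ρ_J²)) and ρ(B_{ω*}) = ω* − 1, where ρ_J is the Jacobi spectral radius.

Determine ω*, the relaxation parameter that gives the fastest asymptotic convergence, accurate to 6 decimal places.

[ρ_J] n=141: ρ(B_J) = cos(π/(n+1)) = cos(π/142) = 0.999755.
1 − cos²(π/142) = sin²(π/142) ⇒ √(1−ρ_J²) = sin(π/142) = 0.0221221.
Then 2/(1+√(1−ρ_J²)) = 2/(1+0.0221221); ω* = 2/1.0221221 = 1.956713.
ρ_SOR = ω* − 1 = 1.956713 − 1 = 0.956713.

ω* = 1.956713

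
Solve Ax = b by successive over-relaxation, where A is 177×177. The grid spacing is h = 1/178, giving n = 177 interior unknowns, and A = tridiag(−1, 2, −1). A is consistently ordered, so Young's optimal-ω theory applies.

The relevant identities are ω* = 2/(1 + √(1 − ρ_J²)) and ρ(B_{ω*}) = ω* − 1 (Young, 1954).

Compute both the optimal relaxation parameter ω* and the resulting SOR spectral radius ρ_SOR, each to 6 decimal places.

ω* = 1.965315, ρ_SOR = 0.965315

B_J for the 177×177 system has eigenvalues cos(kπ/178); ρ_J = cos(π/178) = 0.999844.
√(1−ρ_J²) = |sin(π/178)| = 0.0176485
ω* = 2/(1 + 0.0176485) = 2/1.0176485 = 1.965315.
Hence ρ(B_{ω*}) = 1.965315 − 1 = 0.965315.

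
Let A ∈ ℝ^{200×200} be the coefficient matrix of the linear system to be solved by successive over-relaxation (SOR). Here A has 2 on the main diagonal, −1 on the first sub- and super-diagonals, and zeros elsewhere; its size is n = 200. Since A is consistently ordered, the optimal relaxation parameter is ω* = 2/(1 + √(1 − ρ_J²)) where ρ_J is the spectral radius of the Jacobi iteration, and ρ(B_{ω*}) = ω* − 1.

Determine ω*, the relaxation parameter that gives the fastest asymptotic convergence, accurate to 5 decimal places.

spectrum of D⁻¹(L+U) = {cos(kπ/201) : 1≤k≤200}; ρ_J = cos(π/201) = 0.99988.
root = sin(π/201) = 0.015629  (since 1−cos² = sin²).
Young: ω* = 2/(1+√(1−ρ_J²)) = 2/(1+0.015629) = 2/1.015629 = 1.96922.
ρ(B_{ω*}) = ω*−1 = 0.96922

ω* = 1.96922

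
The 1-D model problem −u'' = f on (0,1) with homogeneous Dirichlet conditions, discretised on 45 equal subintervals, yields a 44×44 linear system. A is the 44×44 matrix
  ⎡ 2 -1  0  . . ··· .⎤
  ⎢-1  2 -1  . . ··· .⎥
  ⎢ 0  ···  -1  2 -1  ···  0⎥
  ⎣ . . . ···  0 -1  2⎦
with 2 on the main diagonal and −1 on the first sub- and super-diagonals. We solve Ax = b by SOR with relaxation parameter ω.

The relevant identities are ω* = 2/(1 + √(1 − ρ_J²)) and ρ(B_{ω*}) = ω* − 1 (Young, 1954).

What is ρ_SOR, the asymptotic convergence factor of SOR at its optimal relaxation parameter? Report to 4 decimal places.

ρ_SOR = 0.8696

ρ_J = max_k |cos(kπ/45)| = cos(π/45) = 0.9976
√(1−ρ_J²) simplifies to sin(π/45) = 0.06976.
ω* = 2/(1 + 0.06976) = 2/1.06976 = 1.8696.
ρ_SOR = ω* − 1 = 1.8696 − 1 = 0.8696.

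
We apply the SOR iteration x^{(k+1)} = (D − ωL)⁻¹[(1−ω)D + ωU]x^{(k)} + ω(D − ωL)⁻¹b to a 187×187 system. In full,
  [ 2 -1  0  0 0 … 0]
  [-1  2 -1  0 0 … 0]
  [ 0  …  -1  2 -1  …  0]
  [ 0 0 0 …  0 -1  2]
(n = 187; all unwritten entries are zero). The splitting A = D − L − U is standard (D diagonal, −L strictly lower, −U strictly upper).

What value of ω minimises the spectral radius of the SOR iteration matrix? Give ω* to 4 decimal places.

ρ_J = max_k |cos(kπ/188)| = cos(π/188) = 0.9999
root = sin(π/188) = 0.01671  (since 1−cos² = sin²).
ω* = 2/(1 + 0.01671) = 2/1.01671 = 1.9671.
At ω = 1.9671 every |λ(B_ω)| = ω−1, so ρ_SOR = 0.9671.

ω* = 1.9671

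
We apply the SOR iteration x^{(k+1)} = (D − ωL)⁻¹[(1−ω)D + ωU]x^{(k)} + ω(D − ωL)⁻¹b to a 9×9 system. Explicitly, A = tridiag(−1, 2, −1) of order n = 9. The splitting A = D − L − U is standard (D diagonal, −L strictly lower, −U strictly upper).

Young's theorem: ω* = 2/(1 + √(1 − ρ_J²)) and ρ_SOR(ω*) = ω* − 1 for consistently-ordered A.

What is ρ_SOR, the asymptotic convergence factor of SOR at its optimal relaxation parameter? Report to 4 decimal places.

ρ_SOR = 0.5279

[ρ_J] n=9: ρ(B_J) = cos(π/(n+1)) = cos(π/10) = 0.9511.
√(1−ρ_J²) = |sin(π/10)| = 0.30902
ω* = 2/(1+0.30902) = 1.5279
Hence ρ(B_{ω*}) = 1.5279 − 1 = 0.5279.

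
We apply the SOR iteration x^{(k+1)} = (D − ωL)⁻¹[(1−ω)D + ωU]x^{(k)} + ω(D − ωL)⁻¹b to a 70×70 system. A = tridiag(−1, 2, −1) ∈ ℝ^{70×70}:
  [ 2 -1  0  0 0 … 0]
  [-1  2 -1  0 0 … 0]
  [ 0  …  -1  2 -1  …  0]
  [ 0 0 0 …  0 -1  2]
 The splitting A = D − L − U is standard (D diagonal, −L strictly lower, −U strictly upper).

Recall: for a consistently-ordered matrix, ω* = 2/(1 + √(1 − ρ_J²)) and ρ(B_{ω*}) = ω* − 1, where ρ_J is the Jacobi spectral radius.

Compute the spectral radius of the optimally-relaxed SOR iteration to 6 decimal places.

ρ_SOR = 0.915281

[ρ_J] n=70: ρ(B_J) = cos(π/(n+1)) = cos(π/71) = 0.999021.
1 − cos²(π/71) = sin²(π/71) ⇒ √(1−ρ_J²) = sin(π/71) = 0.0442333.
[ω*] 2 ÷ (1 + 0.0442333) = 2 ÷ 1.0442333 = 1.915281.
ρ(B_{ω*}) = ω*−1 = 0.915281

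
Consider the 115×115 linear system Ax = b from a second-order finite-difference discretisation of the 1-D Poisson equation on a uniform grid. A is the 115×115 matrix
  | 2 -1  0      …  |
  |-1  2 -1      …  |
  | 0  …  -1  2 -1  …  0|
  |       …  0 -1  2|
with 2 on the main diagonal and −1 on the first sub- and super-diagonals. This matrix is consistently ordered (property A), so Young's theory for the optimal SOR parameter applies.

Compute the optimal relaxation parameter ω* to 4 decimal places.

ρ_J = max_k |cos(kπ/116)| = cos(π/116) = 0.9996
√(1 − cos²(π/116)) = sin(π/116) ≈ 0.02708.
Young: ω* = 2/(1+√(1−ρ_J²)) = 2/(1+0.02708) = 2/1.02708 = 1.9473.
[ρ_SOR] ω* − 1 = 0.9473.

ω* = 1.9473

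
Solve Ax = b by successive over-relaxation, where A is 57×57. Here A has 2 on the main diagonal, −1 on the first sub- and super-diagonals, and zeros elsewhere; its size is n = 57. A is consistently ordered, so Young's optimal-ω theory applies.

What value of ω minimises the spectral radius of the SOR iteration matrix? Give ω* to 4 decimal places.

ω* = 1.8973

½·tridiag(1,0,1) at n=57: λ_k = cos(kπ/58); max |λ| at k=1 ⇒ ρ_J = cos(π/58) ≈ 0.9985.
√(1 − cos²(π/58)) = sin(π/58) ≈ 0.05414.
ω* = 2/(1 + 0.05414) = 2/1.05414 = 1.8973.
At ω = 1.8973 every |λ(B_ω)| = ω−1, so ρ_SOR = 0.8973.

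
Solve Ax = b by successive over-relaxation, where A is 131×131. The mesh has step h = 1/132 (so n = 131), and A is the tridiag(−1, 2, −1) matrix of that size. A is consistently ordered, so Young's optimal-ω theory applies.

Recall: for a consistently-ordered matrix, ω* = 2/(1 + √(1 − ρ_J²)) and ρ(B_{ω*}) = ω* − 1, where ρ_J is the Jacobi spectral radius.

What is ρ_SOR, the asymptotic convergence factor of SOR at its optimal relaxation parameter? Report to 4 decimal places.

[ρ_J] n=131: ρ(B_J) = cos(π/(n+1)) = cos(π/132) = 0.9997.
√(1−ρ_J²) = |sin(π/132)| = 0.02380
So ω* = 2/1.02380 = 1.9535 (Young).
Hence ρ(B_{ω*}) = 1.9535 − 1 = 0.9535.

ρ_SOR = 0.9535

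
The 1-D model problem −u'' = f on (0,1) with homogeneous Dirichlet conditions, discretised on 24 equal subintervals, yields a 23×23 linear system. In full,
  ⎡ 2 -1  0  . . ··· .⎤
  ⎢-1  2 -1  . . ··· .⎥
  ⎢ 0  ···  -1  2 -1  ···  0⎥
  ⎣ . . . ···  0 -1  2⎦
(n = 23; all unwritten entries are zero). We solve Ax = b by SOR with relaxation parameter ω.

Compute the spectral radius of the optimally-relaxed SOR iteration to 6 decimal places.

[ρ_J] n=23: ρ(B_J) = cos(π/(n+1)) = cos(π/24) = 0.991445.
1 − cos²(π/24) = sin²(π/24) ⇒ √(1−ρ_J²) = sin(π/24) = 0.1305262.
ω* = 2/(1+0.1305262) = 1.769088
and ρ(B_{ω*}) = 1.769088 − 1 = 0.769088.

ρ_SOR = 0.769088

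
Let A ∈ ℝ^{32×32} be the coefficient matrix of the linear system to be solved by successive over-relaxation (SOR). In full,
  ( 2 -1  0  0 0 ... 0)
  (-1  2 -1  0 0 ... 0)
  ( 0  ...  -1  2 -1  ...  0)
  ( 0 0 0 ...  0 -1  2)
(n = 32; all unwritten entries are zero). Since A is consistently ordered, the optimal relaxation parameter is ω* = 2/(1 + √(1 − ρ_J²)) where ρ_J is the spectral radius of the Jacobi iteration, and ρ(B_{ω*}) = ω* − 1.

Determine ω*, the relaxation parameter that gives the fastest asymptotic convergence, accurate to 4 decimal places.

With n=32, ρ(Jacobi) = cos(π/33) = 0.9955.
√(1−ρ_J²) simplifies to sin(π/33) = 0.09506.
ω* = 2/(1+0.09506) = 1.8264
ρ_SOR = ω* − 1 = 1.8264 − 1 = 0.8264.

ω* = 1.8264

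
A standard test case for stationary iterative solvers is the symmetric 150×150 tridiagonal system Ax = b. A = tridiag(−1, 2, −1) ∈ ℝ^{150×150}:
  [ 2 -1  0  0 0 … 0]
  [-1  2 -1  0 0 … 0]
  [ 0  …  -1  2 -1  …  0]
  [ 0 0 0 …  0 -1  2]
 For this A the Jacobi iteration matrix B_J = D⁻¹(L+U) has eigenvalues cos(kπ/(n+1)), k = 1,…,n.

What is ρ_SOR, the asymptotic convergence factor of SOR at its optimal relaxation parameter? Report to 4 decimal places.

ρ_SOR = 0.9592

n=150: λ(B_J) = 1 − λ(A)/2 = cos(kπ/151); k=1 gives ρ_J = 0.9998.
√(1−ρ_J²) = |sin(π/151)| = 0.02080
[ω*] 2 ÷ (1 + 0.02080) = 2 ÷ 1.02080 = 1.9592.
Hence ρ(B_{ω*}) = 1.9592 − 1 = 0.9592.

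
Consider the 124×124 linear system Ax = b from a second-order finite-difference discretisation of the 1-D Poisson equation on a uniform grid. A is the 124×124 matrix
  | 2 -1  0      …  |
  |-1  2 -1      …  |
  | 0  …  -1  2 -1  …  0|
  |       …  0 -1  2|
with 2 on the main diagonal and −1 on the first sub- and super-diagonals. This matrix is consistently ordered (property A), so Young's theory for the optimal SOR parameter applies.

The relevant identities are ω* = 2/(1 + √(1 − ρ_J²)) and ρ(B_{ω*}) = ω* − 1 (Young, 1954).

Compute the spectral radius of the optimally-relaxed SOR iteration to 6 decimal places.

ρ_SOR = 0.950972

spectrum of D⁻¹(L+U) = {cos(kπ/125) : 1≤k≤124}; ρ_J = cos(π/125) = 0.999684.
√(1 − cos²(π/125)) = sin(π/125) ≈ 0.0251301.
[ω*] 2 ÷ (1 + 0.0251301) = 2 ÷ 1.0251301 = 1.950972.
ρ(B_{ω*}) = ω*−1 = 0.950972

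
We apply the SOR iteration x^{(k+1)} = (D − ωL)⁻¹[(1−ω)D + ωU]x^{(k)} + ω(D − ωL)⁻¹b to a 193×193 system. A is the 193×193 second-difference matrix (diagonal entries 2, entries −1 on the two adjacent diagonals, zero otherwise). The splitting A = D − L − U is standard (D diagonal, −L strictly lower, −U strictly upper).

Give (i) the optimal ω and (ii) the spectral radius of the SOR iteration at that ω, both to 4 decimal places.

n=193: λ(B_J) = 1 − λ(A)/2 = cos(kπ/194); k=1 gives ρ_J = 0.9999.
root = sin(π/194) = 0.01619  (since 1−cos² = sin²).
So ω* = 2/1.01619 = 1.9681 (Young).
At ω = 1.9681 every |λ(B_ω)| = ω−1, so ρ_SOR = 0.9681.

ω* = 1.9681, ρ_SOR = 0.9681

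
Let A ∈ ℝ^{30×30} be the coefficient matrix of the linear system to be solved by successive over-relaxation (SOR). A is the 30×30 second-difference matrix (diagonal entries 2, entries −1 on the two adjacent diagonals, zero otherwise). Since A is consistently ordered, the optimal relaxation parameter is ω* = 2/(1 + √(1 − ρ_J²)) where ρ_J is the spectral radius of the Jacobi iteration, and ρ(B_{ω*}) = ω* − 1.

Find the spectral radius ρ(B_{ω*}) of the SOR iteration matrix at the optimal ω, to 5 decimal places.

½·tridiag(1,0,1) at n=30: λ_k = cos(kπ/31); max |λ| at k=1 ⇒ ρ_J = cos(π/31) ≈ 0.99487.
√(1−ρ_J²) = |sin(π/31)| = 0.101168
ω* = 2/(1+0.101168) = 1.81625
ρ_SOR = ω* − 1 = 1.81625 − 1 = 0.81625.

ρ_SOR = 0.81625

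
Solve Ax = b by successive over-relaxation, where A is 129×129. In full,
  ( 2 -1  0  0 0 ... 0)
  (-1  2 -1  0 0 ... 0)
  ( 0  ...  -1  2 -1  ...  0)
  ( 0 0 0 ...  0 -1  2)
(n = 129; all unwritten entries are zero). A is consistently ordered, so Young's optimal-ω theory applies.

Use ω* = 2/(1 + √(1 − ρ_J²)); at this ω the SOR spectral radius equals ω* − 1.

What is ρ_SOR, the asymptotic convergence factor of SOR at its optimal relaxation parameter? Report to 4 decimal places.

spectrum of D⁻¹(L+U) = {cos(kπ/130) : 1≤k≤129}; ρ_J = cos(π/130) = 0.9997.
√(1−ρ_J²) simplifies to sin(π/130) = 0.02416.
Then 2/(1+√(1−ρ_J²)) = 2/(1+0.02416); ω* = 2/1.02416 = 1.9528.
[ρ_SOR] ω* − 1 = 0.9528.

ρ_SOR = 0.9528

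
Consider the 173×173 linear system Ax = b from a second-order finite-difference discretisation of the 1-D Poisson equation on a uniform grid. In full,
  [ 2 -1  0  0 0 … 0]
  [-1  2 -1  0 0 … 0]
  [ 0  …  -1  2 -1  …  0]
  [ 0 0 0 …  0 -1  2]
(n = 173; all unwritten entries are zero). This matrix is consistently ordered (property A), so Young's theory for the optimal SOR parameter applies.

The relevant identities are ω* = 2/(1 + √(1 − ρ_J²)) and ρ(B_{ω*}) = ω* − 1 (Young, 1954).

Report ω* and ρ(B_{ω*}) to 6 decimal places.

ω* = 1.964532, ρ_SOR = 0.964532

[ρ_J] n=173: ρ(B_J) = cos(π/(n+1)) = cos(π/174) = 0.999837.
root = sin(π/174) = 0.0180541  (since 1−cos² = sin²).
Then 2/(1+√(1−ρ_J²)) = 2/(1+0.0180541); ω* = 2/1.0180541 = 1.964532.
ρ_SOR = ω* − 1 ≈ 0.964532.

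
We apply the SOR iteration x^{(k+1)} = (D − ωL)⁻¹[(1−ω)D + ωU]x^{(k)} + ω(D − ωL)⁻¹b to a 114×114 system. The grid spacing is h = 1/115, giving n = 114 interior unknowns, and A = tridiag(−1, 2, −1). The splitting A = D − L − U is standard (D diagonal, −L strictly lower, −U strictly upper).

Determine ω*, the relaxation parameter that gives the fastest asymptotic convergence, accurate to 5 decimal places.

ω* = 1.94682

½·tridiag(1,0,1) at n=114: λ_k = cos(kπ/115); max |λ| at k=1 ⇒ ρ_J = cos(π/115) ≈ 0.99963.
1 − cos²(π/115) = sin²(π/115) ⇒ √(1−ρ_J²) = sin(π/115) = 0.027315.
ω* = 2/(1 + 0.027315) = 2/1.027315 = 1.94682.
ρ_SOR = ω* − 1 = 1.94682 − 1 = 0.94682.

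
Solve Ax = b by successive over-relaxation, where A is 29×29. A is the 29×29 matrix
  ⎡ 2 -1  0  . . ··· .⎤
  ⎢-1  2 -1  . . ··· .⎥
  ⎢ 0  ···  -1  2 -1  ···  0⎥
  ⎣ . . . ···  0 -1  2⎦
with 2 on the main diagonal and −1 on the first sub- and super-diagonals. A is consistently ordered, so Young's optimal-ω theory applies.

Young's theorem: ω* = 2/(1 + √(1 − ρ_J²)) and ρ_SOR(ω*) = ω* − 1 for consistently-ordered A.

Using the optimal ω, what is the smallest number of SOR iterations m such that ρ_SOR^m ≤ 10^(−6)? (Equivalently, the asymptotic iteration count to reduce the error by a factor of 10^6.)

n=29: λ(B_J) = 1 − λ(A)/2 = cos(kπ/30); k=1 gives ρ_J = 0.9945219.
√(1−ρ_J²) simplifies to sin(π/30) = 0.1045285.
ω* = 2/(1 + 0.1045285) = 2/1.1045285 = 1.8107274.
Hence ρ(B_{ω*}) = 1.8107274 − 1 = 0.8107274.
(0.8107274)^m ≤ 10^{−6}  ⇒  m·ln(0.8107274) ≤ −6·ln10  ⇒  m ≥ 65.844  ⇒  m = 66

m = 66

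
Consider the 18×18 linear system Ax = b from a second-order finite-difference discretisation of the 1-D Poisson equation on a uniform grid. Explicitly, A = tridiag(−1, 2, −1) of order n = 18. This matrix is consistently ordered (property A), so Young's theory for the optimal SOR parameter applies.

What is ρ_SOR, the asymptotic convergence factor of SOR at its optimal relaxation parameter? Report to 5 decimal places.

spectrum of D⁻¹(L+U) = {cos(kπ/19) : 1≤k≤18}; ρ_J = cos(π/19) = 0.98636.
√(1−ρ_J²) simplifies to sin(π/19) = 0.164595.
Young: ω* = 2/(1+√(1−ρ_J²)) = 2/(1+0.164595) = 2/1.164595 = 1.71734.
At ω = 1.71734 every |λ(B_ω)| = ω−1, so ρ_SOR = 0.71734.

ρ_SOR = 0.71734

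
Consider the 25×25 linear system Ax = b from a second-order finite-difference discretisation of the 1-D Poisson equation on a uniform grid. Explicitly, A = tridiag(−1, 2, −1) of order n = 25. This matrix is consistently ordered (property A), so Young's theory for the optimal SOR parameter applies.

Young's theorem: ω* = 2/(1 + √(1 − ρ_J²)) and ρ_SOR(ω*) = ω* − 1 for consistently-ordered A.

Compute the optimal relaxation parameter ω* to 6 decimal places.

½·tridiag(1,0,1) at n=25: λ_k = cos(kπ/26); max |λ| at k=1 ⇒ ρ_J = cos(π/26) ≈ 0.992709.
root = sin(π/26) = 0.1205367  (since 1−cos² = sin²).
ω* = 2/(1+0.1205367) = 1.784859
and ρ(B_{ω*}) = 1.784859 − 1 = 0.784859.

ω* = 1.784859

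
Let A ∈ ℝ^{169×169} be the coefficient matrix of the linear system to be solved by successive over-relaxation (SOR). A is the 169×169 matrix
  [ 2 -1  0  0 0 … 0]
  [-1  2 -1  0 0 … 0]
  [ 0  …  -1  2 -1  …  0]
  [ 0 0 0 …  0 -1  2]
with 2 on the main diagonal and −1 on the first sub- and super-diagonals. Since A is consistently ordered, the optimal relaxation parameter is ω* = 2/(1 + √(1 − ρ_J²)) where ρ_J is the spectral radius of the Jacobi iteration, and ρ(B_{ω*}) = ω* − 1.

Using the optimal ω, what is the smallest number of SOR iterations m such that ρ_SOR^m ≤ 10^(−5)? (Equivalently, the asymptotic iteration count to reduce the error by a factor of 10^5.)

m = 312

ρ_J = max_k |cos(kπ/170)| = cos(π/170) = 0.9998293
√(1−ρ_J²) simplifies to sin(π/170) = 0.0184789.
ω* = 2/(1+0.0184789) = 1.9637127
ρ_SOR = ω* − 1 ≈ 0.9637127.
ρ_SOR^m ≤ 10^(−5) ⇔ m ≥ 5·ln10/(−ln 0.9637127) = 11.5129/0.0369621 = 311.479; m = ⌈311.479⌉ = 312.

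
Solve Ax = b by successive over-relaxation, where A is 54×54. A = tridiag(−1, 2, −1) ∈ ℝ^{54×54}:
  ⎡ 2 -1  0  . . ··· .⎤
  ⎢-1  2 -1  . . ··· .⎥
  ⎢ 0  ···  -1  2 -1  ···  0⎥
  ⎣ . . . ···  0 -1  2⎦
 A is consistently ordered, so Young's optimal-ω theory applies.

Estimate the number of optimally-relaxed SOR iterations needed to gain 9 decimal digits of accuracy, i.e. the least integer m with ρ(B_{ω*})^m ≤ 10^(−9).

m = 182

½·tridiag(1,0,1) at n=54: λ_k = cos(kπ/55); max |λ| at k=1 ⇒ ρ_J = cos(π/55) ≈ 0.9983691.
√(1−ρ_J²) simplifies to sin(π/55) = 0.0570888.
Then 2/(1+√(1−ρ_J²)) = 2/(1+0.0570888); ω* = 2/1.0570888 = 1.8919886.
[ρ_SOR] ω* − 1 = 0.8919886.
9·ln10 = 20.7233; −ln(0.8919886) = 0.114302; m = ⌈20.7233/0.114302⌉ = ⌈181.303⌉ = 182.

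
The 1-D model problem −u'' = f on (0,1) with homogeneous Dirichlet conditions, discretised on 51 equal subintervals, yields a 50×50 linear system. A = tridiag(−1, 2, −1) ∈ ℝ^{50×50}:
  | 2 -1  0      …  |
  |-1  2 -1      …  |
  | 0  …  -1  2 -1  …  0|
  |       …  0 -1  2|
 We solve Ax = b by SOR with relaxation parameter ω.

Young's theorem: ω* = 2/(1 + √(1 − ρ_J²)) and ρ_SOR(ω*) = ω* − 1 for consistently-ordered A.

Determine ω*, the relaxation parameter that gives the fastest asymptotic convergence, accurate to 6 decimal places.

With n=50, ρ(Jacobi) = cos(π/51) = 0.998103.
1 − cos²(π/51) = sin²(π/51) ⇒ √(1−ρ_J²) = sin(π/51) = 0.0615609.
[ω*] 2 ÷ (1 + 0.0615609) = 2 ÷ 1.0615609 = 1.884018.
ρ(B_{ω*}) = ω*−1 = 0.884018

ω* = 1.884018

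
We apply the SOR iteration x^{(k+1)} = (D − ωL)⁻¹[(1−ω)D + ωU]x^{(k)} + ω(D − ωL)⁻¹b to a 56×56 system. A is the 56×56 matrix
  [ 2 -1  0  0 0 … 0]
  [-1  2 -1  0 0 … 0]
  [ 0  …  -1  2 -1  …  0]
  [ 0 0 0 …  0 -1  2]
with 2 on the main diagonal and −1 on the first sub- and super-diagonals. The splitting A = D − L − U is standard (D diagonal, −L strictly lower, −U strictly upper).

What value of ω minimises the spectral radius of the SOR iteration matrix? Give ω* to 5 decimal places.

ω* = 1.89558

½·tridiag(1,0,1) at n=56: λ_k = cos(kπ/57); max |λ| at k=1 ⇒ ρ_J = cos(π/57) ≈ 0.99848.
√(1 − cos²(π/57)) = sin(π/57) ≈ 0.055088.
ω* = 2/(1 + 0.055088) = 2/1.055088 = 1.89558.
ρ(B_{ω*}) = ω*−1 = 0.89558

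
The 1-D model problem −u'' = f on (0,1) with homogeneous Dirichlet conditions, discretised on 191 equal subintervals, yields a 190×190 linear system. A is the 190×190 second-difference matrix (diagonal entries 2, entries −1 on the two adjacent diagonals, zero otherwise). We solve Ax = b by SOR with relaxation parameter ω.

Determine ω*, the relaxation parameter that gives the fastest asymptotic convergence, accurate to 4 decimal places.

[ρ_J] n=190: ρ(B_J) = cos(π/(n+1)) = cos(π/191) = 0.9999.
√(1−ρ_J²) simplifies to sin(π/191) = 0.01645.
ω* = 2/(1+0.01645) = 1.9676
[ρ_SOR] ω* − 1 = 0.9676.

ω* = 1.9676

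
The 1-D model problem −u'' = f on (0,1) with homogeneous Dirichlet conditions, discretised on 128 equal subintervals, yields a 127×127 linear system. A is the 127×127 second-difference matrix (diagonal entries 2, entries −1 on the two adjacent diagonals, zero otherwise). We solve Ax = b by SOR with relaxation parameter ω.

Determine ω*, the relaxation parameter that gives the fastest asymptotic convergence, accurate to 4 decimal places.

ω* = 1.9521

½·tridiag(1,0,1) at n=127: λ_k = cos(kπ/128); max |λ| at k=1 ⇒ ρ_J = cos(π/128) ≈ 0.9997.
√(1−ρ_J²) simplifies to sin(π/128) = 0.02454.
Then 2/(1+√(1−ρ_J²)) = 2/(1+0.02454); ω* = 2/1.02454 = 1.9521.
ρ_SOR = ω* − 1 = 1.9521 − 1 = 0.9521.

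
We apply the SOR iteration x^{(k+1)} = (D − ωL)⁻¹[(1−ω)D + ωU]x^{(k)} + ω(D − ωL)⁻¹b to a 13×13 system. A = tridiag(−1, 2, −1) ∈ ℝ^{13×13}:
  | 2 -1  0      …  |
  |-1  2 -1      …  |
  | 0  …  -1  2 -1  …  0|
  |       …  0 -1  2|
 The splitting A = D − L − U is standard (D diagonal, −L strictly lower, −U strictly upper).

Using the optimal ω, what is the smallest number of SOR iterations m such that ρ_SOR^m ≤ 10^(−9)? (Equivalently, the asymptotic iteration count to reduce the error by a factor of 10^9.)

m = 46

B_J for the 13×13 system has eigenvalues cos(kπ/14); ρ_J = cos(π/14) = 0.9749279.
√(1−ρ_J²) simplifies to sin(π/14) = 0.2225209.
ω* = 2/(1 + 0.2225209) = 2/1.2225209 = 1.6359639.
Hence ρ(B_{ω*}) = 1.6359639 − 1 = 0.6359639.
Need (0.6359639)^m ≤ 10^(−9): m ≥ 9·ln10/|ln 0.6359639| = 20.7233/0.452613 = 45.786 ⇒ m = 46.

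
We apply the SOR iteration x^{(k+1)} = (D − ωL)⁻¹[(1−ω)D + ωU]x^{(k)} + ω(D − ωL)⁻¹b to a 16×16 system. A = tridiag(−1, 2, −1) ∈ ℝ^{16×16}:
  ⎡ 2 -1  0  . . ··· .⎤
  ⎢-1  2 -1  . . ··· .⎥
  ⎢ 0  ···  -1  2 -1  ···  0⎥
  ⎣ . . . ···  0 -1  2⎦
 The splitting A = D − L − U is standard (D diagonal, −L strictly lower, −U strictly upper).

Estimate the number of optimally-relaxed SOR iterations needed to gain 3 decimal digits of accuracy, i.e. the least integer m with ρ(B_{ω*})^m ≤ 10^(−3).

ρ_J = max_k |cos(kπ/17)| = cos(π/17) = 0.9829731
√(1 − cos²(π/17)) = sin(π/17) ≈ 0.1837495.
[ω*] 2 ÷ (1 + 0.1837495) = 2 ÷ 1.1837495 = 1.6895466.
ρ_SOR = ω* − 1 = 1.6895466 − 1 = 0.6895466.
For 3 digits: m = 3·ln10 / (−ln 0.6895466) = 6.90776/0.371721 = 18.583; round up → m = 19.

m = 19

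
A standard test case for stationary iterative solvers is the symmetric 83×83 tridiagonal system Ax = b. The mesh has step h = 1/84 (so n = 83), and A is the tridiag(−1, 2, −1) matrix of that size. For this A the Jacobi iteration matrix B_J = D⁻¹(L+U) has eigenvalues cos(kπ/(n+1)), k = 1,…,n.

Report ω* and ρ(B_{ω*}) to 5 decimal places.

ω* = 1.92791, ρ_SOR = 0.92791

n=83: λ(B_J) = 1 − λ(A)/2 = cos(kπ/84); k=1 gives ρ_J = 0.99930.
1 − cos²(π/84) = sin²(π/84) ⇒ √(1−ρ_J²) = sin(π/84) = 0.037391.
ω* = 2/(1 + 0.037391) = 2/1.037391 = 1.92791.
At ω = 1.92791 every |λ(B_ω)| = ω−1, so ρ_SOR = 0.92791.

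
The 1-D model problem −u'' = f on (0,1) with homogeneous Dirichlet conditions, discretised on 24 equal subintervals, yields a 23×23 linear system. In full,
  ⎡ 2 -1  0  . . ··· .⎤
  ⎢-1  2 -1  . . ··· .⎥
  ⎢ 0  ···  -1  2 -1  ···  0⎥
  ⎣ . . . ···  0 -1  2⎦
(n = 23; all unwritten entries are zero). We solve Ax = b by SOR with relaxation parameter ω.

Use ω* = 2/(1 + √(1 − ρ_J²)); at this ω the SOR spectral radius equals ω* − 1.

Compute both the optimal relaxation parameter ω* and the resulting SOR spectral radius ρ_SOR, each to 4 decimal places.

ω* = 1.7691, ρ_SOR = 0.7691

spectrum of D⁻¹(L+U) = {cos(kπ/24) : 1≤k≤23}; ρ_J = cos(π/24) = 0.9914.
√(1−ρ_J²) simplifies to sin(π/24) = 0.13053.
ω* = 2/(1 + 0.13053) = 2/1.13053 = 1.7691.
ρ(B_{ω*}) = ω*−1 = 0.7691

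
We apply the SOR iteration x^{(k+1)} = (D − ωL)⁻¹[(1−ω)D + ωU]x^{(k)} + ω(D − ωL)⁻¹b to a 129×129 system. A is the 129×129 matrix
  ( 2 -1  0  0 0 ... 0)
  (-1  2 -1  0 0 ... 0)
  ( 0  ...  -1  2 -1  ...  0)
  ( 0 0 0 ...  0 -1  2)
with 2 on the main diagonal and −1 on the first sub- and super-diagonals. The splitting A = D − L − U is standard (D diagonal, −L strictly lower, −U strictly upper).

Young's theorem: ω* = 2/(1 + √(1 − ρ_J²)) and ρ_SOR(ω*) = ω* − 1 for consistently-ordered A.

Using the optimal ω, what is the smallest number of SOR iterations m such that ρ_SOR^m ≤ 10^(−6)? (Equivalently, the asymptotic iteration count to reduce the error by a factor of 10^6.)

[ρ_J] n=129: ρ(B_J) = cos(π/(n+1)) = cos(π/130) = 0.9997080.
1 − cos²(π/130) = sin²(π/130) ⇒ √(1−ρ_J²) = sin(π/130) = 0.0241637.
ω* = 2/(1 + 0.0241637) = 2/1.0241637 = 1.9528128.
At ω = 1.9528128 every |λ(B_ω)| = ω−1, so ρ_SOR = 0.9528128.
For 6 digits: m = 6·ln10 / (−ln 0.9528128) = 13.8155/0.0483368 = 285.817; round up → m = 286.

m = 286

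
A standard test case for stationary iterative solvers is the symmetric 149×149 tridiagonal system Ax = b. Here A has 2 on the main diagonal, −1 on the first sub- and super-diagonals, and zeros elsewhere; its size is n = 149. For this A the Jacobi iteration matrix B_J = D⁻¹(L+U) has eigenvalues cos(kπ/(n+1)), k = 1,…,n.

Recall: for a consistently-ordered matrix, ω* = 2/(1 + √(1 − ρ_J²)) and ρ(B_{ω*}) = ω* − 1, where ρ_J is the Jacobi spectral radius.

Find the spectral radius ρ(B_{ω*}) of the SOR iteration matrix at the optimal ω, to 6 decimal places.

ρ_SOR = 0.958974

½·tridiag(1,0,1) at n=149: λ_k = cos(kπ/150); max |λ| at k=1 ⇒ ρ_J = cos(π/150) ≈ 0.999781.
1 − cos²(π/150) = sin²(π/150) ⇒ √(1−ρ_J²) = sin(π/150) = 0.0209424.
ω* = 2/(1 + 0.0209424) = 2/1.0209424 = 1.958974.
ρ_SOR = ω* − 1 ≈ 0.958974.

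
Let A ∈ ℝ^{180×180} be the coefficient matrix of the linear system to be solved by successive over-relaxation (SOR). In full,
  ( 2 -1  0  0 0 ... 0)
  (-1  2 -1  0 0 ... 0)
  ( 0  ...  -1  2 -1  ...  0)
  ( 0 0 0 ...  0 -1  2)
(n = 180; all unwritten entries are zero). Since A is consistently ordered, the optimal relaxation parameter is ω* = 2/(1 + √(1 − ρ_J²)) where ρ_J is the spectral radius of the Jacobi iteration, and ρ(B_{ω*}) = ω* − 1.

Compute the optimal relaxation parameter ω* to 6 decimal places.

ω* = 1.965880

[ρ_J] n=180: ρ(B_J) = cos(π/(n+1)) = cos(π/181) = 0.999849.
root = sin(π/181) = 0.0173560  (since 1−cos² = sin²).
ω* = 2/(1 + 0.0173560) = 2/1.0173560 = 1.965880.
At ω = 1.965880 every |λ(B_ω)| = ω−1, so ρ_SOR = 0.965880.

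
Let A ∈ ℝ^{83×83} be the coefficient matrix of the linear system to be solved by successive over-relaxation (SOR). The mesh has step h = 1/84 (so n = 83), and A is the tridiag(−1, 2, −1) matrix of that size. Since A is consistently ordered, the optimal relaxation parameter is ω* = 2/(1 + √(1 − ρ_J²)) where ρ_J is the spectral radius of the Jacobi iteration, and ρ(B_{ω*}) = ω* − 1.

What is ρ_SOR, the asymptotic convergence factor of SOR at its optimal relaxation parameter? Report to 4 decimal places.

ρ_SOR = 0.9279

B_J for the 83×83 system has eigenvalues cos(kπ/84); ρ_J = cos(π/84) = 0.9993.
√(1−ρ_J²) = |sin(π/84)| = 0.03739
ω* = 2 / (1 + 0.03739) = 2 / 1.03739 ≈ 1.9279.
ρ_SOR = ω* − 1 ≈ 0.9279.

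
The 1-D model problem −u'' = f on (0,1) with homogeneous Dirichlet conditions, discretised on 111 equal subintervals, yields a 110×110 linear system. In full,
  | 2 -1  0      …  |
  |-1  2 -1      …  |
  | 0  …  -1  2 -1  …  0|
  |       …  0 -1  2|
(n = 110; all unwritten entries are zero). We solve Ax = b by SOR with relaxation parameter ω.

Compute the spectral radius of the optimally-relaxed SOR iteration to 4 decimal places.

B_J for the 110×110 system has eigenvalues cos(kπ/111); ρ_J = cos(π/111) = 0.9996.
√(1−ρ_J²) = |sin(π/111)| = 0.02830
ω* = 2 / (1 + 0.02830) = 2 / 1.02830 ≈ 1.9450.
ρ(B_{ω*}) = ω*−1 = 0.9450

ρ_SOR = 0.9450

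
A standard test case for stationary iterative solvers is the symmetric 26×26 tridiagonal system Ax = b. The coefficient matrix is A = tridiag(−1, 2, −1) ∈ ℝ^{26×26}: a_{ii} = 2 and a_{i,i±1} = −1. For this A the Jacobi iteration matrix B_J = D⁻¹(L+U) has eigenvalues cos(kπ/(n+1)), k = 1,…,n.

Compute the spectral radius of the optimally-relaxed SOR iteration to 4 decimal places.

[ρ_J] n=26: ρ(B_J) = cos(π/(n+1)) = cos(π/27) = 0.9932.
√(1 − cos²(π/27)) = sin(π/27) ≈ 0.11609.
Young: ω* = 2/(1+√(1−ρ_J²)) = 2/(1+0.11609) = 2/1.11609 = 1.7920.
At ω = 1.7920 every |λ(B_ω)| = ω−1, so ρ_SOR = 0.7920.

ρ_SOR = 0.7920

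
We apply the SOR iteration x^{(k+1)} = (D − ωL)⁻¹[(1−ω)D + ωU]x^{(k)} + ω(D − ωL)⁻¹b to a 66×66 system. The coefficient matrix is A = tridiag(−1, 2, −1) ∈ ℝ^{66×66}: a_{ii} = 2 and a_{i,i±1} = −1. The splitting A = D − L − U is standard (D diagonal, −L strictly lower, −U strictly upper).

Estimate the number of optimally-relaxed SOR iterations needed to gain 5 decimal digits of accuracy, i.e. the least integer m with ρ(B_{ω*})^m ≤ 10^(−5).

spectrum of D⁻¹(L+U) = {cos(kπ/67) : 1≤k≤66}; ρ_J = cos(π/67) = 0.9989009.
√(1 − cos²(π/67)) = sin(π/67) ≈ 0.0468723.
[ω*] 2 ÷ (1 + 0.0468723) = 2 ÷ 1.0468723 = 1.9104527.
ρ(B_{ω*}) = ω*−1 = 0.9104527
Need (0.9104527)^m ≤ 10^(−5): m ≥ 5·ln10/|ln 0.9104527| = 11.5129/0.0938133 = 122.721 ⇒ m = 123.

m = 123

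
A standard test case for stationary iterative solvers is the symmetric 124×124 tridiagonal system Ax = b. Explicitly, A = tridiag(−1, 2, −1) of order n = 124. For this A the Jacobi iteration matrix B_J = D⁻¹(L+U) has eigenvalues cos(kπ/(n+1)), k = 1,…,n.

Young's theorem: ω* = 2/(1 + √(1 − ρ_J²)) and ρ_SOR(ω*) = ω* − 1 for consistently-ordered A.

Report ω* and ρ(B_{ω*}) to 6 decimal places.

ω* = 1.950972, ρ_SOR = 0.950972

½·tridiag(1,0,1) at n=124: λ_k = cos(kπ/125); max |λ| at k=1 ⇒ ρ_J = cos(π/125) ≈ 0.999684.
√(1−ρ_J²) = |sin(π/125)| = 0.0251301
So ω* = 2/1.0251301 = 1.950972 (Young).
and ρ(B_{ω*}) = 1.950972 − 1 = 0.950972.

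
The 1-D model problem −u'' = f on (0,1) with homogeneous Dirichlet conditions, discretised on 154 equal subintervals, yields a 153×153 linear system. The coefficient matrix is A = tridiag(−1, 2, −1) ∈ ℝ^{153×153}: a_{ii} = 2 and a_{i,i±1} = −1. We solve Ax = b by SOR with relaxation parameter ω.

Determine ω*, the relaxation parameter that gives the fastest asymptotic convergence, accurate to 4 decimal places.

ω* = 1.9600

ρ_J = max_k |cos(kπ/154)| = cos(π/154) = 0.9998
√(1 − cos²(π/154)) = sin(π/154) ≈ 0.02040.
ω* = 2/(1 + 0.02040) = 2/1.02040 = 1.9600.
[ρ_SOR] ω* − 1 = 0.9600.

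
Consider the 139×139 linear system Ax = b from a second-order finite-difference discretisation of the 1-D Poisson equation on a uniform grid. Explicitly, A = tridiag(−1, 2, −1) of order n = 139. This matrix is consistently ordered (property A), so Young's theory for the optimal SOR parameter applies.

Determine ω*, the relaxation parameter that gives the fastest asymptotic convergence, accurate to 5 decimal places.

ω* = 1.95611

n=139: λ(B_J) = 1 − λ(A)/2 = cos(kπ/140); k=1 gives ρ_J = 0.99975.
√(1−ρ_J²) simplifies to sin(π/140) = 0.022438.
ω* = 2/(1 + 0.022438) = 2/1.022438 = 1.95611.
At ω = 1.95611 every |λ(B_ω)| = ω−1, so ρ_SOR = 0.95611.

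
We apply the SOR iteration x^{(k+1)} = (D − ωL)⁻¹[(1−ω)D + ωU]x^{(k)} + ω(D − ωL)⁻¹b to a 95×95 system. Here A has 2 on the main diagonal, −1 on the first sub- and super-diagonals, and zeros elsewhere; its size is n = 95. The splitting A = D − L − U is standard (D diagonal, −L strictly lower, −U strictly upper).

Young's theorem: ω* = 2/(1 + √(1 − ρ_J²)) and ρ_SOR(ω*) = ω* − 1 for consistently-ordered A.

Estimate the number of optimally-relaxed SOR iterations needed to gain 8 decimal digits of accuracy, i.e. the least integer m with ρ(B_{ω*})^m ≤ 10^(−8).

spectrum of D⁻¹(L+U) = {cos(kπ/96) : 1≤k≤95}; ρ_J = cos(π/96) = 0.9994646.
√(1−ρ_J²) simplifies to sin(π/96) = 0.0327191.
So ω* = 2/1.0327191 = 1.9366350 (Young).
[ρ_SOR] ω* − 1 = 0.9366350.
Need (0.9366350)^m ≤ 10^(−8): m ≥ 8·ln10/|ln 0.9366350| = 18.4207/0.0654616 = 281.397 ⇒ m = 282.

m = 282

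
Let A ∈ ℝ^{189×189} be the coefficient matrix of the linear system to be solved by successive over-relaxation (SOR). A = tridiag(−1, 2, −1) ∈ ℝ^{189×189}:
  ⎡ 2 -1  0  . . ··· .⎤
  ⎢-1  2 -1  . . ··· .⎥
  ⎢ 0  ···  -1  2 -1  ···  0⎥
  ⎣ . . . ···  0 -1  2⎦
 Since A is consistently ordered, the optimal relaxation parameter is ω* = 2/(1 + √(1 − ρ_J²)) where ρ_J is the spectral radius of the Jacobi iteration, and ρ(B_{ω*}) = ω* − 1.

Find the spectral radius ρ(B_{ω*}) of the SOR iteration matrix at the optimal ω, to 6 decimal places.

ρ_SOR = 0.967470

n=189: λ(B_J) = 1 − λ(A)/2 = cos(kπ/190); k=1 gives ρ_J = 0.999863.
√(1−ρ_J²) = |sin(π/190)| = 0.0165339
ω* = 2 / (1 + 0.0165339) = 2 / 1.0165339 ≈ 1.967470.
ρ(B_{ω*}) = ω*−1 = 0.967470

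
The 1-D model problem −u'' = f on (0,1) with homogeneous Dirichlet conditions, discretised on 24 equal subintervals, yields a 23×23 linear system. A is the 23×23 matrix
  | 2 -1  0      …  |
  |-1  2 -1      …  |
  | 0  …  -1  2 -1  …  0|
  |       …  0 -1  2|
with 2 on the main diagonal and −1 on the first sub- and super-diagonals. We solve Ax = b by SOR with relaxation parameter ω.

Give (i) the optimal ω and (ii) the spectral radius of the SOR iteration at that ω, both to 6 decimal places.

spectrum of D⁻¹(L+U) = {cos(kπ/24) : 1≤k≤23}; ρ_J = cos(π/24) = 0.991445.
√(1 − cos²(π/24)) = sin(π/24) ≈ 0.1305262.
So ω* = 2/1.1305262 = 1.769088 (Young).
ρ_SOR = ω* − 1 = 1.769088 − 1 = 0.769088.

ω* = 1.769088, ρ_SOR = 0.769088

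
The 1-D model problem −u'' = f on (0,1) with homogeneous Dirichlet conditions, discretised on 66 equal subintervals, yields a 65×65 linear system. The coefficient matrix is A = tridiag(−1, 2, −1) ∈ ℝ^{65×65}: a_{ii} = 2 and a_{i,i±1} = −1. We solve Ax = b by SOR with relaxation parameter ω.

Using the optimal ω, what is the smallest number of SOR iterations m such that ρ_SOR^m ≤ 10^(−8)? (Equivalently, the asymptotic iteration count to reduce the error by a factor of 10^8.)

n=65: λ(B_J) = 1 − λ(A)/2 = cos(kπ/66); k=1 gives ρ_J = 0.9988673.
√(1−ρ_J²) simplifies to sin(π/66) = 0.0475819.
So ω* = 2/1.0475819 = 1.9091586 (Young).
Hence ρ(B_{ω*}) = 1.9091586 − 1 = 0.9091586.
(0.9091586)^m ≤ 10^{−8}  ⇒  m·ln(0.9091586) ≤ −8·ln10  ⇒  m ≥ 193.422  ⇒  m = 194

m = 194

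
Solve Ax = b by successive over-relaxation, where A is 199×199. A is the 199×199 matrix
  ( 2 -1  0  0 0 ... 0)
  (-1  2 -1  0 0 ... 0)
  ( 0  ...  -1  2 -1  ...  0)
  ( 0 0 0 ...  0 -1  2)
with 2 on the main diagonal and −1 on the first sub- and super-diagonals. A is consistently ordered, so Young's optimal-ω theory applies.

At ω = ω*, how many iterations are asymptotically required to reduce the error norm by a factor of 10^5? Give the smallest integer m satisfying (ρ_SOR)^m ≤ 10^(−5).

m = 367

n=199: λ(B_J) = 1 − λ(A)/2 = cos(kπ/200); k=1 gives ρ_J = 0.9998766.
√(1 − cos²(π/200)) = sin(π/200) ≈ 0.0157073.
ω* = 2/(1 + 0.0157073) = 2/1.0157073 = 1.9690712.
ρ(B_{ω*}) = ω*−1 = 0.9690712
m ≥ 5·ln10 / (−ln 0.9690712) = 366.452; smallest integer m = 367.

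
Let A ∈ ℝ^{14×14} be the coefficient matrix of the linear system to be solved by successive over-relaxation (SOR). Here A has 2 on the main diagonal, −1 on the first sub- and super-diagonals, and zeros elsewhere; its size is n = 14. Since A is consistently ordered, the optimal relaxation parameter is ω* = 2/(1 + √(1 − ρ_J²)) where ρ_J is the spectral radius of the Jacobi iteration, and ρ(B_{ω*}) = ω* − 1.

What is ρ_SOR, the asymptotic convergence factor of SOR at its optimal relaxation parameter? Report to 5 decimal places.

spectrum of D⁻¹(L+U) = {cos(kπ/15) : 1≤k≤14}; ρ_J = cos(π/15) = 0.97815.
√(1−ρ_J²) simplifies to sin(π/15) = 0.207912.
So ω* = 2/1.207912 = 1.65575 (Young).
ρ_SOR = ω* − 1 ≈ 0.65575.

ρ_SOR = 0.65575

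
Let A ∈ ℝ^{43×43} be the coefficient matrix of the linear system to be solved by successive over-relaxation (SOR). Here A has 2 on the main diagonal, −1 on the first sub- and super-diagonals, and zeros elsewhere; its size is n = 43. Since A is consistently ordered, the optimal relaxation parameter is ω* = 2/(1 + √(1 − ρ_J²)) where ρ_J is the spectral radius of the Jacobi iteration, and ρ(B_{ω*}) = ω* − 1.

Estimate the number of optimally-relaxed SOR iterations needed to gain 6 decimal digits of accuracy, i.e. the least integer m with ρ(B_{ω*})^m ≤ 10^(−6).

m = 97

B_J for the 43×43 system has eigenvalues cos(kπ/44); ρ_J = cos(π/44) = 0.9974521.
root = sin(π/44) = 0.0713392  (since 1−cos² = sin²).
So ω* = 2/1.0713392 = 1.8668224 (Young).
ρ(B_{ω*}) = ω*−1 = 0.8668224
ρ_SOR^m ≤ 10^(−6) ⇔ m ≥ 6·ln10/(−ln 0.8668224) = 13.8155/0.142921 = 96.665; m = ⌈96.665⌉ = 97.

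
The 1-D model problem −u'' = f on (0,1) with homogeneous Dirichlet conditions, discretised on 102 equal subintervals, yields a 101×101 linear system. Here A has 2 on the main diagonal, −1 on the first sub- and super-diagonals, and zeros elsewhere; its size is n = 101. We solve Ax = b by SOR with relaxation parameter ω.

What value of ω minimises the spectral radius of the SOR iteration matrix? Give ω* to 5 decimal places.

ω* = 1.94025

n=101: λ(B_J) = 1 − λ(A)/2 = cos(kπ/102); k=1 gives ρ_J = 0.99953.
√(1 − cos²(π/102)) = sin(π/102) ≈ 0.030795.
ω* = 2 / (1 + 0.030795) = 2 / 1.030795 ≈ 1.94025.
Hence ρ(B_{ω*}) = 1.94025 − 1 = 0.94025.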